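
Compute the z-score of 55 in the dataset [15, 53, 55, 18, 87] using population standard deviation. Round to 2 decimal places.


Mean = (15 + 53 + 55 + 18 + 87) / 5 = 45.6
Variance = sum((x_i - mean)^2) / n = 711.04
Std = sqrt(711.04) = 26.6653
Z = (x - mean) / std
= (55 - 45.6) / 26.6653
= 9.4 / 26.6653
= 0.35

0.35


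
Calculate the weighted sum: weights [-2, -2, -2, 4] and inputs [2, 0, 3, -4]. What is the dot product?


Element-wise products:
-2 * 2 = -4
-2 * 0 = 0
-2 * 3 = -6
4 * -4 = -16
Sum = -4 + 0 + -6 + -16
= -26

-26


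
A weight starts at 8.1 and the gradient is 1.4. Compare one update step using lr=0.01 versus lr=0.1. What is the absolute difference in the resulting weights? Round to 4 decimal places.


With lr=0.01: w_new = 8.1 - 0.01 * 1.4 = 8.086
With lr=0.1: w_new = 8.1 - 0.1 * 1.4 = 7.96
Absolute difference = |8.086 - 7.96|
= 0.1260

0.1260


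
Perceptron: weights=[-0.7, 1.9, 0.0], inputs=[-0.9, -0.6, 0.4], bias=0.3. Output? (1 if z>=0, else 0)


z = w . x + b
= -0.7*-0.9 + 1.9*-0.6 + 0.0*0.4 + 0.3
= 0.63 + -1.14 + 0.0 + 0.3
= -0.51 + 0.3
= -0.21
Since z = -0.21 < 0, output = 0

0


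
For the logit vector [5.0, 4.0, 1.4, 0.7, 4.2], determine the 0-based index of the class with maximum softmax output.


Softmax is a monotonic transformation, so it preserves the argmax.
We need to find the index of the maximum logit.
Index 0: 5.0
Index 1: 4.0
Index 2: 1.4
Index 3: 0.7
Index 4: 4.2
Maximum logit = 5.0 at index 0

0


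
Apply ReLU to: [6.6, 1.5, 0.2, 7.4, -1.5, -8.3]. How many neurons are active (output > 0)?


ReLU(x) = max(0, x) for each element:
ReLU(6.6) = 6.6
ReLU(1.5) = 1.5
ReLU(0.2) = 0.2
ReLU(7.4) = 7.4
ReLU(-1.5) = 0
ReLU(-8.3) = 0
Active neurons (>0): 4

4


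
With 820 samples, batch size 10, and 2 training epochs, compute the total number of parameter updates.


Iterations per epoch = 820 / 10 = 82
Total updates = iterations_per_epoch * epochs
= 82 * 2
= 164

164


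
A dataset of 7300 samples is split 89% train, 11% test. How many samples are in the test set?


Train samples = 7300 * 89% = 6497
Test samples = 7300 - 6497
= 803

803


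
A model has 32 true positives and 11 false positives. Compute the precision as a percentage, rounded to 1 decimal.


Precision = TP / (TP + FP) * 100
= 32 / (32 + 11)
= 32 / 43
= 0.7442
= 74.4%

74.4


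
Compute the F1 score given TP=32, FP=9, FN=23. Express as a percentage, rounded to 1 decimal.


Precision = TP / (TP + FP) = 32 / 41 = 0.7805
Recall = TP / (TP + FN) = 32 / 55 = 0.5818
F1 = 2 * P * R / (P + R)
= 2 * 0.7805 * 0.5818 / (0.7805 + 0.5818)
= 0.9082 / 1.3623
= 0.6667
As percentage: 66.7%

66.7


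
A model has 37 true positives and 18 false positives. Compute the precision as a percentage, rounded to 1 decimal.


Precision = TP / (TP + FP) * 100
= 37 / (37 + 18)
= 37 / 55
= 0.6727
= 67.3%

67.3


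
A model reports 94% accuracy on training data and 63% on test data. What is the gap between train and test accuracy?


Gap = train_accuracy - test_accuracy
= 94 - 63
= 31%
This large gap strongly indicates overfitting.

31


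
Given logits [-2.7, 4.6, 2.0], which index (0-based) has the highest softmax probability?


Softmax is a monotonic transformation, so it preserves the argmax.
We need to find the index of the maximum logit.
Index 0: -2.7
Index 1: 4.6
Index 2: 2.0
Maximum logit = 4.6 at index 1

1


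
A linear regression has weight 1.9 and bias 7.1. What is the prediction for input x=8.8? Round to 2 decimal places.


y = 1.9 * 8.8 + (7.1)
= 16.72 + (7.1)
= 23.82

23.82


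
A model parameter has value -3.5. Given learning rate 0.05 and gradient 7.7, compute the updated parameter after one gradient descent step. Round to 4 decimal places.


w_new = w_old - lr * gradient
= -3.5 - 0.05 * 7.7
= -3.5 - (0.385)
= -3.8850

-3.8850


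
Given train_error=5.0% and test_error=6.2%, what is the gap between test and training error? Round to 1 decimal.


Generalization gap = test_error - train_error
= 6.2 - 5.0
= 1.2%
A small gap suggests good generalization.

1.2


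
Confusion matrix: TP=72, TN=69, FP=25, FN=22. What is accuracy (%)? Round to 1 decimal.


Accuracy = (TP + TN) / (TP + TN + FP + FN) * 100
= (72 + 69) / (72 + 69 + 25 + 22)
= 141 / 188
= 0.75
= 75.0%

75.0


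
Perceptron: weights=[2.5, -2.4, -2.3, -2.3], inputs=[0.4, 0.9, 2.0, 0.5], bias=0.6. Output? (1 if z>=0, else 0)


z = w . x + b
= 2.5*0.4 + -2.4*0.9 + -2.3*2.0 + -2.3*0.5 + 0.6
= 1.0 + -2.16 + -4.6 + -1.15 + 0.6
= -6.91 + 0.6
= -6.31
Since z = -6.31 < 0, output = 0

0


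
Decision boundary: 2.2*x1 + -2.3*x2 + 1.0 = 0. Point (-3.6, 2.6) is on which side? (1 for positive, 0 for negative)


Compute 2.2 * -3.6 + -2.3 * 2.6 + 1.0
= -7.92 + -5.98 + 1.0
= -12.9
Since -12.9 < 0, the point is on the negative side.

0


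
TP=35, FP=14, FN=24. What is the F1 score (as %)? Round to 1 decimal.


Precision = TP / (TP + FP) = 35 / 49 = 0.7143
Recall = TP / (TP + FN) = 35 / 59 = 0.5932
F1 = 2 * P * R / (P + R)
= 2 * 0.7143 * 0.5932 / (0.7143 + 0.5932)
= 0.8475 / 1.3075
= 0.6481
As percentage: 64.8%

64.8


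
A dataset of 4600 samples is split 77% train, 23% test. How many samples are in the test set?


Train samples = 4600 * 77% = 3542
Test samples = 4600 - 3542
= 1058

1058


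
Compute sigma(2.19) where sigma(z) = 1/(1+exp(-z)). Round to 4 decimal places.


sigmoid(z) = 1 / (1 + exp(-z))
exp(-(2.19)) = exp(-2.19) = 0.1119
1 + 0.1119 = 1.1119
1 / 1.1119 = 0.8993

0.8993


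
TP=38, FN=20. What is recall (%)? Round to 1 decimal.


Recall = TP / (TP + FN) * 100
= 38 / (38 + 20)
= 38 / 58
= 0.6552
= 65.5%

65.5


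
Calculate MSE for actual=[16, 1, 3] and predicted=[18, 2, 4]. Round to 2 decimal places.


Differences: [-2, -1, -1]
Squared errors: [4, 1, 1]
Sum of squared errors = 6
MSE = 6 / 3 = 2.00

2.00


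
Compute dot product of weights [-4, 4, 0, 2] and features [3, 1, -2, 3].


Element-wise products:
-4 * 3 = -12
4 * 1 = 4
0 * -2 = 0
2 * 3 = 6
Sum = -12 + 4 + 0 + 6
= -2

-2


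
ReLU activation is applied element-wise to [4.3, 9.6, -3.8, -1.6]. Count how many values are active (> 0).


ReLU(x) = max(0, x) for each element:
ReLU(4.3) = 4.3
ReLU(9.6) = 9.6
ReLU(-3.8) = 0
ReLU(-1.6) = 0
Active neurons (>0): 2

2


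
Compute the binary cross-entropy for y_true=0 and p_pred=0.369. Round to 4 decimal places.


For y=0: Loss = -log(1-p)
= -log(1 - 0.369)
= -log(0.631)
= -(-0.4604)
= 0.4604

0.4604


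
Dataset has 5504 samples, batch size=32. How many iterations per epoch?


Iterations per epoch = dataset_size / batch_size
= 5504 / 32
= 172

172


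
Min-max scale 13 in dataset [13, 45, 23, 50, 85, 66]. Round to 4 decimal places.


Min = 13, Max = 85
Range = 85 - 13 = 72
Scaled = (x - min) / (max - min)
= (13 - 13) / 72
= 0 / 72
= 0.0000

0.0000


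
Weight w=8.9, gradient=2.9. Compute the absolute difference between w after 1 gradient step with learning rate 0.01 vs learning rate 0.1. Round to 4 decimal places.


With lr=0.01: w_new = 8.9 - 0.01 * 2.9 = 8.871
With lr=0.1: w_new = 8.9 - 0.1 * 2.9 = 8.61
Absolute difference = |8.871 - 8.61|
= 0.2610

0.2610


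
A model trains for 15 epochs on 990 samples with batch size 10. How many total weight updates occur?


Iterations per epoch = 990 / 10 = 99
Total updates = iterations_per_epoch * epochs
= 99 * 15
= 1485

1485


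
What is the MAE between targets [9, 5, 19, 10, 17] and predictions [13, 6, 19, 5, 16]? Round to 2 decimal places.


Absolute errors: [4, 1, 0, 5, 1]
Sum of absolute errors = 11
MAE = 11 / 5 = 2.20

2.20


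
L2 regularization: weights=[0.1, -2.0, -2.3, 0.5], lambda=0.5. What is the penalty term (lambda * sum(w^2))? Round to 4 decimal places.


Squaring each weight:
0.1^2 = 0.01
(-2.0)^2 = 4.0
(-2.3)^2 = 5.29
0.5^2 = 0.25
Sum of squares = 9.55
Penalty = 0.5 * 9.55 = 4.7750

4.7750


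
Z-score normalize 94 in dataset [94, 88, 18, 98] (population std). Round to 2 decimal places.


Mean = (94 + 88 + 18 + 98) / 4 = 74.5
Variance = sum((x_i - mean)^2) / n = 1076.75
Std = sqrt(1076.75) = 32.8139
Z = (x - mean) / std
= (94 - 74.5) / 32.8139
= 19.5 / 32.8139
= 0.59

0.59


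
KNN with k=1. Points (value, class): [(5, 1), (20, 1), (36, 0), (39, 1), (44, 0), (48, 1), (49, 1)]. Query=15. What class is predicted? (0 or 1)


Distances from query 15:
Point 20 (class 1): distance = 5
K=1 nearest neighbors: classes = [1]
Votes for class 1: 1 / 1
Majority vote => class 1

1


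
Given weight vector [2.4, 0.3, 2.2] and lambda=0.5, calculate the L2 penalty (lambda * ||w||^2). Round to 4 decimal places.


Squaring each weight:
2.4^2 = 5.76
0.3^2 = 0.09
2.2^2 = 4.84
Sum of squares = 10.69
Penalty = 0.5 * 10.69 = 5.3450

5.3450


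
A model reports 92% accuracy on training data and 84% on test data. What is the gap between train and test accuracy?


Gap = train_accuracy - test_accuracy
= 92 - 84
= 8%
This moderate gap may indicate mild overfitting.

8


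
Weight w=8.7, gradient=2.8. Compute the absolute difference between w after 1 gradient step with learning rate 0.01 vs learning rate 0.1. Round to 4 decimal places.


With lr=0.01: w_new = 8.7 - 0.01 * 2.8 = 8.672
With lr=0.1: w_new = 8.7 - 0.1 * 2.8 = 8.42
Absolute difference = |8.672 - 8.42|
= 0.2520

0.2520


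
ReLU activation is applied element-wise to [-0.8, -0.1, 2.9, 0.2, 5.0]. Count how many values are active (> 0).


ReLU(x) = max(0, x) for each element:
ReLU(-0.8) = 0
ReLU(-0.1) = 0
ReLU(2.9) = 2.9
ReLU(0.2) = 0.2
ReLU(5.0) = 5.0
Active neurons (>0): 3

3


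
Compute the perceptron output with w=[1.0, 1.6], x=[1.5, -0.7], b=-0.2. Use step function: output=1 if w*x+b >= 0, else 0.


z = w . x + b
= 1.0*1.5 + 1.6*-0.7 + -0.2
= 1.5 + -1.12 + -0.2
= 0.38 + -0.2
= 0.18
Since z = 0.18 >= 0, output = 1

1


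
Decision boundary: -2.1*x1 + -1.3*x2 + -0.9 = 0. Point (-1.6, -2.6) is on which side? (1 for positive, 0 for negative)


Compute -2.1 * -1.6 + -1.3 * -2.6 + -0.9
= 3.36 + 3.38 + -0.9
= 5.84
Since 5.84 >= 0, the point is on the positive side.

1


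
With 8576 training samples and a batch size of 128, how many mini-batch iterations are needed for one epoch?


Iterations per epoch = dataset_size / batch_size
= 8576 / 128
= 67

67


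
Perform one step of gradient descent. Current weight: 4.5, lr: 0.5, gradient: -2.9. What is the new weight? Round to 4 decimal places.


w_new = w_old - lr * gradient
= 4.5 - 0.5 * -2.9
= 4.5 - (-1.45)
= 5.9500

5.9500


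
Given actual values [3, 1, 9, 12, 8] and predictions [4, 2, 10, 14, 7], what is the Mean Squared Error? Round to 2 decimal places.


Differences: [-1, -1, -1, -2, 1]
Squared errors: [1, 1, 1, 4, 1]
Sum of squared errors = 8
MSE = 8 / 5 = 1.60

1.60


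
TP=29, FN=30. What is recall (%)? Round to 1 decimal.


Recall = TP / (TP + FN) * 100
= 29 / (29 + 30)
= 29 / 59
= 0.4915
= 49.2%

49.2


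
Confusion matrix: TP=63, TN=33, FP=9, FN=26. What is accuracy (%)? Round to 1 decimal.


Accuracy = (TP + TN) / (TP + TN + FP + FN) * 100
= (63 + 33) / (63 + 33 + 9 + 26)
= 96 / 131
= 0.7328
= 73.3%

73.3


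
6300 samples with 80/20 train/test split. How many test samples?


Train samples = 6300 * 80% = 5040
Test samples = 6300 - 5040
= 1260

1260


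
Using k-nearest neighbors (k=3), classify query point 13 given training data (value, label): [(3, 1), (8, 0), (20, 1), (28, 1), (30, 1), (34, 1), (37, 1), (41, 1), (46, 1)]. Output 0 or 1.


Distances from query 13:
Point 8 (class 0): distance = 5
Point 20 (class 1): distance = 7
Point 3 (class 1): distance = 10
K=3 nearest neighbors: classes = [0, 1, 1]
Votes for class 1: 2 / 3
Majority vote => class 1

1


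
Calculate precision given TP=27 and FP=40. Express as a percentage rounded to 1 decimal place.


Precision = TP / (TP + FP) * 100
= 27 / (27 + 40)
= 27 / 67
= 0.403
= 40.3%

40.3


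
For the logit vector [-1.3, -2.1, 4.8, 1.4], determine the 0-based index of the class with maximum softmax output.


Softmax is a monotonic transformation, so it preserves the argmax.
We need to find the index of the maximum logit.
Index 0: -1.3
Index 1: -2.1
Index 2: 4.8
Index 3: 1.4
Maximum logit = 4.8 at index 2

2


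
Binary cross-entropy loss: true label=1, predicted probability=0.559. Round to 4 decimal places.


For y=1: Loss = -log(p)
= -log(0.559)
= -(-0.5816)
= 0.5816

0.5816


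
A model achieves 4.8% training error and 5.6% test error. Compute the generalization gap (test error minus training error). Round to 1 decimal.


Generalization gap = test_error - train_error
= 5.6 - 4.8
= 0.8%
A small gap suggests good generalization.

0.8


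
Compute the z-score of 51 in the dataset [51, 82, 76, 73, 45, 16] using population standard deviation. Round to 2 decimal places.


Mean = (51 + 82 + 76 + 73 + 45 + 16) / 6 = 57.1667
Variance = sum((x_i - mean)^2) / n = 517.1389
Std = sqrt(517.1389) = 22.7407
Z = (x - mean) / std
= (51 - 57.1667) / 22.7407
= -6.1667 / 22.7407
= -0.27

-0.27


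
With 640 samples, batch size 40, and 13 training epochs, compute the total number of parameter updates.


Iterations per epoch = 640 / 40 = 16
Total updates = iterations_per_epoch * epochs
= 16 * 13
= 208

208


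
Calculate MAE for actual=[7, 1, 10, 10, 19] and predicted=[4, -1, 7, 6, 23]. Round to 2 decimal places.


Absolute errors: [3, 2, 3, 4, 4]
Sum of absolute errors = 16
MAE = 16 / 5 = 3.20

3.20


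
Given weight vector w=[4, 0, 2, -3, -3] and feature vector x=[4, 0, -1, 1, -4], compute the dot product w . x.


Element-wise products:
4 * 4 = 16
0 * 0 = 0
2 * -1 = -2
-3 * 1 = -3
-3 * -4 = 12
Sum = 16 + 0 + -2 + -3 + 12
= 23

23


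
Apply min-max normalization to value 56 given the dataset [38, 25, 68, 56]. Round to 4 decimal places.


Min = 25, Max = 68
Range = 68 - 25 = 43
Scaled = (x - min) / (max - min)
= (56 - 25) / 43
= 31 / 43
= 0.7209

0.7209


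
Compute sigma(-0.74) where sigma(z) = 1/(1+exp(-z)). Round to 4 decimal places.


sigmoid(z) = 1 / (1 + exp(-z))
exp(-(-0.74)) = exp(0.74) = 2.0959
1 + 2.0959 = 3.0959
1 / 3.0959 = 0.3230

0.3230


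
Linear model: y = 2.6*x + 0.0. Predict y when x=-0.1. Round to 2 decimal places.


y = 2.6 * -0.1 + (0.0)
= -0.26 + (0.0)
= -0.26

-0.26


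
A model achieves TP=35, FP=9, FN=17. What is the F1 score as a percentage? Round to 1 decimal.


Precision = TP / (TP + FP) = 35 / 44 = 0.7955
Recall = TP / (TP + FN) = 35 / 52 = 0.6731
F1 = 2 * P * R / (P + R)
= 2 * 0.7955 * 0.6731 / (0.7955 + 0.6731)
= 1.0708 / 1.4685
= 0.7292
As percentage: 72.9%

72.9


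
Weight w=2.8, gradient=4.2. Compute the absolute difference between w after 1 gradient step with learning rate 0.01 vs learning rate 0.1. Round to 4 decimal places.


With lr=0.01: w_new = 2.8 - 0.01 * 4.2 = 2.758
With lr=0.1: w_new = 2.8 - 0.1 * 4.2 = 2.38
Absolute difference = |2.758 - 2.38|
= 0.3780

0.3780


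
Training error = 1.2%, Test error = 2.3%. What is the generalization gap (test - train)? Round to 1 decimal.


Generalization gap = test_error - train_error
= 2.3 - 1.2
= 1.1%
A small gap suggests good generalization.

1.1


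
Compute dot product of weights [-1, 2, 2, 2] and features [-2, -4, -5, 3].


Element-wise products:
-1 * -2 = 2
2 * -4 = -8
2 * -5 = -10
2 * 3 = 6
Sum = 2 + -8 + -10 + 6
= -10

-10


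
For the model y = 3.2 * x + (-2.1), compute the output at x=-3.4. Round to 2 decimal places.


y = 3.2 * -3.4 + (-2.1)
= -10.88 + (-2.1)
= -12.98

-12.98


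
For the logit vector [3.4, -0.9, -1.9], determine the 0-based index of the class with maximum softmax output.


Softmax is a monotonic transformation, so it preserves the argmax.
We need to find the index of the maximum logit.
Index 0: 3.4
Index 1: -0.9
Index 2: -1.9
Maximum logit = 3.4 at index 0

0


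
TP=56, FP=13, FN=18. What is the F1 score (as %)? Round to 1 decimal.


Precision = TP / (TP + FP) = 56 / 69 = 0.8116
Recall = TP / (TP + FN) = 56 / 74 = 0.7568
F1 = 2 * P * R / (P + R)
= 2 * 0.8116 * 0.7568 / (0.8116 + 0.7568)
= 1.2284 / 1.5684
= 0.7832
As percentage: 78.3%

78.3


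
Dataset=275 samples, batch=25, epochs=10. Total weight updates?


Iterations per epoch = 275 / 25 = 11
Total updates = iterations_per_epoch * epochs
= 11 * 10
= 110

110


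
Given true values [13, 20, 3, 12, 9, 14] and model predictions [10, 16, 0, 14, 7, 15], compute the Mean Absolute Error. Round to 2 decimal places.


Absolute errors: [3, 4, 3, 2, 2, 1]
Sum of absolute errors = 15
MAE = 15 / 6 = 2.50

2.50


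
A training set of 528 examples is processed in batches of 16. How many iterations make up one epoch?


Iterations per epoch = dataset_size / batch_size
= 528 / 16
= 33

33


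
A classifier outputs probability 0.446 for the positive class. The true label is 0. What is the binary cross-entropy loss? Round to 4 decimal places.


For y=0: Loss = -log(1-p)
= -log(1 - 0.446)
= -log(0.554)
= -(-0.5906)
= 0.5906

0.5906


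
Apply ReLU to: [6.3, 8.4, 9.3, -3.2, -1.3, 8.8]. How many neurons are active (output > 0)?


ReLU(x) = max(0, x) for each element:
ReLU(6.3) = 6.3
ReLU(8.4) = 8.4
ReLU(9.3) = 9.3
ReLU(-3.2) = 0
ReLU(-1.3) = 0
ReLU(8.8) = 8.8
Active neurons (>0): 4

4


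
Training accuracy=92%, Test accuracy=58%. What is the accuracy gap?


Gap = train_accuracy - test_accuracy
= 92 - 58
= 34%
This large gap strongly indicates overfitting.

34


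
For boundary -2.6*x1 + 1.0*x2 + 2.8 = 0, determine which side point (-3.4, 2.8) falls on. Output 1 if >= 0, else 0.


Compute -2.6 * -3.4 + 1.0 * 2.8 + 2.8
= 8.84 + 2.8 + 2.8
= 14.44
Since 14.44 >= 0, the point is on the positive side.

1


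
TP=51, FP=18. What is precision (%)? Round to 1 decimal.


Precision = TP / (TP + FP) * 100
= 51 / (51 + 18)
= 51 / 69
= 0.7391
= 73.9%

73.9


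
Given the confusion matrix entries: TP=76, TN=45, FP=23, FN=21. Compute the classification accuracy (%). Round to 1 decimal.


Accuracy = (TP + TN) / (TP + TN + FP + FN) * 100
= (76 + 45) / (76 + 45 + 23 + 21)
= 121 / 165
= 0.7333
= 73.3%

73.3


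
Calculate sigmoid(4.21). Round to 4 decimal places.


sigmoid(z) = 1 / (1 + exp(-z))
exp(-(4.21)) = exp(-4.21) = 0.0148
1 + 0.0148 = 1.0148
1 / 1.0148 = 0.9854

0.9854


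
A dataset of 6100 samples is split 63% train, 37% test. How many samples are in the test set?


Train samples = 6100 * 63% = 3843
Test samples = 6100 - 3843
= 2257

2257


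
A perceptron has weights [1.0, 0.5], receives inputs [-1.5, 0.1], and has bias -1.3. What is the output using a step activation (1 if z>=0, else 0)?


z = w . x + b
= 1.0*-1.5 + 0.5*0.1 + -1.3
= -1.5 + 0.05 + -1.3
= -1.45 + -1.3
= -2.75
Since z = -2.75 < 0, output = 0

0


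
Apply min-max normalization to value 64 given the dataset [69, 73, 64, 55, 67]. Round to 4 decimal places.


Min = 55, Max = 73
Range = 73 - 55 = 18
Scaled = (x - min) / (max - min)
= (64 - 55) / 18
= 9 / 18
= 0.5000

0.5000


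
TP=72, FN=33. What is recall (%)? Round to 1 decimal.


Recall = TP / (TP + FN) * 100
= 72 / (72 + 33)
= 72 / 105
= 0.6857
= 68.6%

68.6


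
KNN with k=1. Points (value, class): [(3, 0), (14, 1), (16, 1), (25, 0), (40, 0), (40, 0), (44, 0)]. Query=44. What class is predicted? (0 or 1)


Distances from query 44:
Point 44 (class 0): distance = 0
K=1 nearest neighbors: classes = [0]
Votes for class 1: 0 / 1
Majority vote => class 0

0


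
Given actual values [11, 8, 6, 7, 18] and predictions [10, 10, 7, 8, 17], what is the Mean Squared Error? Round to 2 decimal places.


Differences: [1, -2, -1, -1, 1]
Squared errors: [1, 4, 1, 1, 1]
Sum of squared errors = 8
MSE = 8 / 5 = 1.60

1.60


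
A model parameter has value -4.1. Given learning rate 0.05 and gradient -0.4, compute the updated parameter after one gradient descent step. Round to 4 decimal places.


w_new = w_old - lr * gradient
= -4.1 - 0.05 * -0.4
= -4.1 - (-0.02)
= -4.0800

-4.0800


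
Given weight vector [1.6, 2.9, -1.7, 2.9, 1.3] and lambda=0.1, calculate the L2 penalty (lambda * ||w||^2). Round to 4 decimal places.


Squaring each weight:
1.6^2 = 2.56
2.9^2 = 8.41
(-1.7)^2 = 2.89
2.9^2 = 8.41
1.3^2 = 1.69
Sum of squares = 23.96
Penalty = 0.1 * 23.96 = 2.3960

2.3960


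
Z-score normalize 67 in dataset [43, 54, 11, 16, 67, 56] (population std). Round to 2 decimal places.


Mean = (43 + 54 + 11 + 16 + 67 + 56) / 6 = 41.1667
Variance = sum((x_i - mean)^2) / n = 433.1389
Std = sqrt(433.1389) = 20.812
Z = (x - mean) / std
= (67 - 41.1667) / 20.812
= 25.8333 / 20.812
= 1.24

1.24


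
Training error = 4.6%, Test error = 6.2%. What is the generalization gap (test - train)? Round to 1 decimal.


Generalization gap = test_error - train_error
= 6.2 - 4.6
= 1.6%
A small gap suggests good generalization.

1.6


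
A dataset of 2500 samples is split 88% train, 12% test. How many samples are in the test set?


Train samples = 2500 * 88% = 2200
Test samples = 2500 - 2200
= 300

300


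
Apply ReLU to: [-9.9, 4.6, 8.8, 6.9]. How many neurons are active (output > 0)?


ReLU(x) = max(0, x) for each element:
ReLU(-9.9) = 0
ReLU(4.6) = 4.6
ReLU(8.8) = 8.8
ReLU(6.9) = 6.9
Active neurons (>0): 3

3


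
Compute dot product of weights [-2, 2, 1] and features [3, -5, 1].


Element-wise products:
-2 * 3 = -6
2 * -5 = -10
1 * 1 = 1
Sum = -6 + -10 + 1
= -15

-15


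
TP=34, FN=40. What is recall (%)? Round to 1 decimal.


Recall = TP / (TP + FN) * 100
= 34 / (34 + 40)
= 34 / 74
= 0.4595
= 45.9%

45.9


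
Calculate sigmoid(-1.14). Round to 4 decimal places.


sigmoid(z) = 1 / (1 + exp(-z))
exp(-(-1.14)) = exp(1.14) = 3.1268
1 + 3.1268 = 4.1268
1 / 4.1268 = 0.2423

0.2423


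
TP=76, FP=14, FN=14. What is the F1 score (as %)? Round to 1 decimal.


Precision = TP / (TP + FP) = 76 / 90 = 0.8444
Recall = TP / (TP + FN) = 76 / 90 = 0.8444
F1 = 2 * P * R / (P + R)
= 2 * 0.8444 * 0.8444 / (0.8444 + 0.8444)
= 1.4262 / 1.6889
= 0.8444
As percentage: 84.4%

84.4


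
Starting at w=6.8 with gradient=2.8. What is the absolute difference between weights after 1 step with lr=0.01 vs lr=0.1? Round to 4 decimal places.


With lr=0.01: w_new = 6.8 - 0.01 * 2.8 = 6.772
With lr=0.1: w_new = 6.8 - 0.1 * 2.8 = 6.52
Absolute difference = |6.772 - 6.52|
= 0.2520

0.2520


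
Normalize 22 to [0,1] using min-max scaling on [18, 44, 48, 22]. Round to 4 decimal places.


Min = 18, Max = 48
Range = 48 - 18 = 30
Scaled = (x - min) / (max - min)
= (22 - 18) / 30
= 4 / 30
= 0.1333

0.1333


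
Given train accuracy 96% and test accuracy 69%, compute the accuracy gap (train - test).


Gap = train_accuracy - test_accuracy
= 96 - 69
= 27%
This large gap strongly indicates overfitting.

27


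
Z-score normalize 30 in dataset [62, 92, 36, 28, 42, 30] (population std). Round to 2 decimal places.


Mean = (62 + 92 + 36 + 28 + 42 + 30) / 6 = 48.3333
Variance = sum((x_i - mean)^2) / n = 505.8889
Std = sqrt(505.8889) = 22.492
Z = (x - mean) / std
= (30 - 48.3333) / 22.492
= -18.3333 / 22.492
= -0.82

-0.82


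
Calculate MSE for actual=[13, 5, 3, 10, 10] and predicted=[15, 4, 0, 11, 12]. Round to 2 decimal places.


Differences: [-2, 1, 3, -1, -2]
Squared errors: [4, 1, 9, 1, 4]
Sum of squared errors = 19
MSE = 19 / 5 = 3.80

3.80


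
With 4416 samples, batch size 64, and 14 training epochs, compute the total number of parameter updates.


Iterations per epoch = 4416 / 64 = 69
Total updates = iterations_per_epoch * epochs
= 69 * 14
= 966

966


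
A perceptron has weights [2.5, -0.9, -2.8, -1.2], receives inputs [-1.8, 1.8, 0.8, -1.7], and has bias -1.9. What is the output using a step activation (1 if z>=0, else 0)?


z = w . x + b
= 2.5*-1.8 + -0.9*1.8 + -2.8*0.8 + -1.2*-1.7 + -1.9
= -4.5 + -1.62 + -2.24 + 2.04 + -1.9
= -6.32 + -1.9
= -8.22
Since z = -8.22 < 0, output = 0

0


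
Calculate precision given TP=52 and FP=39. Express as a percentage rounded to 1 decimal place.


Precision = TP / (TP + FP) * 100
= 52 / (52 + 39)
= 52 / 91
= 0.5714
= 57.1%

57.1


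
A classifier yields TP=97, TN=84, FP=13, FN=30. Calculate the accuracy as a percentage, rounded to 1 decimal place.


Accuracy = (TP + TN) / (TP + TN + FP + FN) * 100
= (97 + 84) / (97 + 84 + 13 + 30)
= 181 / 224
= 0.808
= 80.8%

80.8


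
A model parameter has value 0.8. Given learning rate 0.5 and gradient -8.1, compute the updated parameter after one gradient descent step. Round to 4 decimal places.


w_new = w_old - lr * gradient
= 0.8 - 0.5 * -8.1
= 0.8 - (-4.05)
= 4.8500

4.8500


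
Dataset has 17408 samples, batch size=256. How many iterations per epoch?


Iterations per epoch = dataset_size / batch_size
= 17408 / 256
= 68

68


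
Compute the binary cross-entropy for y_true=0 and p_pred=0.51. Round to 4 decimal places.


For y=0: Loss = -log(1-p)
= -log(1 - 0.51)
= -log(0.49)
= -(-0.7133)
= 0.7133

0.7133


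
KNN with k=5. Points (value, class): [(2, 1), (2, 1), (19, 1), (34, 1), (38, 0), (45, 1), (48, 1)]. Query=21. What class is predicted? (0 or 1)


Distances from query 21:
Point 19 (class 1): distance = 2
Point 34 (class 1): distance = 13
Point 38 (class 0): distance = 17
Point 2 (class 1): distance = 19
Point 2 (class 1): distance = 19
K=5 nearest neighbors: classes = [1, 1, 0, 1, 1]
Votes for class 1: 4 / 5
Majority vote => class 1

1


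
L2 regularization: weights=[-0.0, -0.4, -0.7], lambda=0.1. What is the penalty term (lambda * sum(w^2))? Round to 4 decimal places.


Squaring each weight:
(-0.0)^2 = 0.0
(-0.4)^2 = 0.16
(-0.7)^2 = 0.49
Sum of squares = 0.65
Penalty = 0.1 * 0.65 = 0.0650

0.0650


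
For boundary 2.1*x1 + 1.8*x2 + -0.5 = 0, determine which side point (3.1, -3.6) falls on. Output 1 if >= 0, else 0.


Compute 2.1 * 3.1 + 1.8 * -3.6 + -0.5
= 6.51 + -6.48 + -0.5
= -0.47
Since -0.47 < 0, the point is on the negative side.

0


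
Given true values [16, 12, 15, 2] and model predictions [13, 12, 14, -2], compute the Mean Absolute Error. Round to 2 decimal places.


Absolute errors: [3, 0, 1, 4]
Sum of absolute errors = 8
MAE = 8 / 4 = 2.00

2.00


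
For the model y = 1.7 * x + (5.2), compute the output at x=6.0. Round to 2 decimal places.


y = 1.7 * 6.0 + (5.2)
= 10.2 + (5.2)
= 15.40

15.40


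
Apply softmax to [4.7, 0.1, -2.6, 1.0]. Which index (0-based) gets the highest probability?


Softmax is a monotonic transformation, so it preserves the argmax.
We need to find the index of the maximum logit.
Index 0: 4.7
Index 1: 0.1
Index 2: -2.6
Index 3: 1.0
Maximum logit = 4.7 at index 0

0


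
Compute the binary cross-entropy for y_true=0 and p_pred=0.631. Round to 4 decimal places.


For y=0: Loss = -log(1-p)
= -log(1 - 0.631)
= -log(0.369)
= -(-0.997)
= 0.9970

0.9970


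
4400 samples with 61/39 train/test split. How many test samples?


Train samples = 4400 * 61% = 2684
Test samples = 4400 - 2684
= 1716

1716


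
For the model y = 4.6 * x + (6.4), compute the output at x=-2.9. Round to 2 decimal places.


y = 4.6 * -2.9 + (6.4)
= -13.34 + (6.4)
= -6.94

-6.94


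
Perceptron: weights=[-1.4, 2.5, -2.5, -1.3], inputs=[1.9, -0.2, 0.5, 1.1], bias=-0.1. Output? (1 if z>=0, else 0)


z = w . x + b
= -1.4*1.9 + 2.5*-0.2 + -2.5*0.5 + -1.3*1.1 + -0.1
= -2.66 + -0.5 + -1.25 + -1.43 + -0.1
= -5.84 + -0.1
= -5.94
Since z = -5.94 < 0, output = 0

0


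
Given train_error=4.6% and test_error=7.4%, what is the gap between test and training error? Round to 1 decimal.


Generalization gap = test_error - train_error
= 7.4 - 4.6
= 2.8%
A moderate gap.

2.8


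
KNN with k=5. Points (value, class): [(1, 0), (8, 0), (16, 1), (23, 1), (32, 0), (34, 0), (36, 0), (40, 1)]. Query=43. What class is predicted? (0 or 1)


Distances from query 43:
Point 40 (class 1): distance = 3
Point 36 (class 0): distance = 7
Point 34 (class 0): distance = 9
Point 32 (class 0): distance = 11
Point 23 (class 1): distance = 20
K=5 nearest neighbors: classes = [1, 0, 0, 0, 1]
Votes for class 1: 2 / 5
Majority vote => class 0

0


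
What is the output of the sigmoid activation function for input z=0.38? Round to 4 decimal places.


sigmoid(z) = 1 / (1 + exp(-z))
exp(-(0.38)) = exp(-0.38) = 0.6839
1 + 0.6839 = 1.6839
1 / 1.6839 = 0.5939

0.5939


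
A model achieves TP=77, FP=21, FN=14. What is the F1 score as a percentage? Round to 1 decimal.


Precision = TP / (TP + FP) = 77 / 98 = 0.7857
Recall = TP / (TP + FN) = 77 / 91 = 0.8462
F1 = 2 * P * R / (P + R)
= 2 * 0.7857 * 0.8462 / (0.7857 + 0.8462)
= 1.3297 / 1.6319
= 0.8148
As percentage: 81.5%

81.5


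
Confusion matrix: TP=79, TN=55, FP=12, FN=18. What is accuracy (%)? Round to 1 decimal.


Accuracy = (TP + TN) / (TP + TN + FP + FN) * 100
= (79 + 55) / (79 + 55 + 12 + 18)
= 134 / 164
= 0.8171
= 81.7%

81.7


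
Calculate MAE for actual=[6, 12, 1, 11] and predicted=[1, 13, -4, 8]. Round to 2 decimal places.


Absolute errors: [5, 1, 5, 3]
Sum of absolute errors = 14
MAE = 14 / 4 = 3.50

3.50


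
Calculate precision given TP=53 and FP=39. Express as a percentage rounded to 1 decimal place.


Precision = TP / (TP + FP) * 100
= 53 / (53 + 39)
= 53 / 92
= 0.5761
= 57.6%

57.6


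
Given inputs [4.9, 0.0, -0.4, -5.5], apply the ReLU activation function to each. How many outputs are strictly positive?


ReLU(x) = max(0, x) for each element:
ReLU(4.9) = 4.9
ReLU(0.0) = 0
ReLU(-0.4) = 0
ReLU(-5.5) = 0
Active neurons (>0): 1

1


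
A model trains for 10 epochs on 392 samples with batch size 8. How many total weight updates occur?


Iterations per epoch = 392 / 8 = 49
Total updates = iterations_per_epoch * epochs
= 49 * 10
= 490

490


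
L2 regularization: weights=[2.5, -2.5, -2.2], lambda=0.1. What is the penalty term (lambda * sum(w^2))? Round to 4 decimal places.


Squaring each weight:
2.5^2 = 6.25
(-2.5)^2 = 6.25
(-2.2)^2 = 4.84
Sum of squares = 17.34
Penalty = 0.1 * 17.34 = 1.7340

1.7340


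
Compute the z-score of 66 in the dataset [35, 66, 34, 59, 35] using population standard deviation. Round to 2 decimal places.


Mean = (35 + 66 + 34 + 59 + 35) / 5 = 45.8
Variance = sum((x_i - mean)^2) / n = 190.96
Std = sqrt(190.96) = 13.8188
Z = (x - mean) / std
= (66 - 45.8) / 13.8188
= 20.2 / 13.8188
= 1.46

1.46


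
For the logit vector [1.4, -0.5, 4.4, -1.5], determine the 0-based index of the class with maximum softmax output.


Softmax is a monotonic transformation, so it preserves the argmax.
We need to find the index of the maximum logit.
Index 0: 1.4
Index 1: -0.5
Index 2: 4.4
Index 3: -1.5
Maximum logit = 4.4 at index 2

2


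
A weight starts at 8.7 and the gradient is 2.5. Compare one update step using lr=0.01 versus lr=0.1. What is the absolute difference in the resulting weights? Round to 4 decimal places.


With lr=0.01: w_new = 8.7 - 0.01 * 2.5 = 8.675
With lr=0.1: w_new = 8.7 - 0.1 * 2.5 = 8.45
Absolute difference = |8.675 - 8.45|
= 0.2250

0.2250


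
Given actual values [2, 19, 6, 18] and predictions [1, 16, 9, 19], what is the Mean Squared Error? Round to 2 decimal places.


Differences: [1, 3, -3, -1]
Squared errors: [1, 9, 9, 1]
Sum of squared errors = 20
MSE = 20 / 4 = 5.00

5.00


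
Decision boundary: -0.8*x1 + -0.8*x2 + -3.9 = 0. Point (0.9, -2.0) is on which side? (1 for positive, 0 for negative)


Compute -0.8 * 0.9 + -0.8 * -2.0 + -3.9
= -0.72 + 1.6 + -3.9
= -3.02
Since -3.02 < 0, the point is on the negative side.

0


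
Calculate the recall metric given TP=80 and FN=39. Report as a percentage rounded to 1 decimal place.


Recall = TP / (TP + FN) * 100
= 80 / (80 + 39)
= 80 / 119
= 0.6723
= 67.2%

67.2


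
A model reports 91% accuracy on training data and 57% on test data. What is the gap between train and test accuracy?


Gap = train_accuracy - test_accuracy
= 91 - 57
= 34%
This large gap strongly indicates overfitting.

34


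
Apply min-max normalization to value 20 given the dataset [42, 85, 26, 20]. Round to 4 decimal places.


Min = 20, Max = 85
Range = 85 - 20 = 65
Scaled = (x - min) / (max - min)
= (20 - 20) / 65
= 0 / 65
= 0.0000

0.0000


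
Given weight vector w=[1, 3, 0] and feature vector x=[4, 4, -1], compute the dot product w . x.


Element-wise products:
1 * 4 = 4
3 * 4 = 12
0 * -1 = 0
Sum = 4 + 12 + 0
= 16

16


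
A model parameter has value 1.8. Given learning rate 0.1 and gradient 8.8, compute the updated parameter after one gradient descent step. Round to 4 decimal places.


w_new = w_old - lr * gradient
= 1.8 - 0.1 * 8.8
= 1.8 - (0.88)
= 0.9200

0.9200


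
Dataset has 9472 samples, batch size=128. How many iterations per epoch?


Iterations per epoch = dataset_size / batch_size
= 9472 / 128
= 74

74


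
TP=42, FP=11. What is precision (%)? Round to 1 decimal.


Precision = TP / (TP + FP) * 100
= 42 / (42 + 11)
= 42 / 53
= 0.7925
= 79.2%

79.2


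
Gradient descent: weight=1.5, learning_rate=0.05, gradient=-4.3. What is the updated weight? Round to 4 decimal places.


w_new = w_old - lr * gradient
= 1.5 - 0.05 * -4.3
= 1.5 - (-0.215)
= 1.7150

1.7150


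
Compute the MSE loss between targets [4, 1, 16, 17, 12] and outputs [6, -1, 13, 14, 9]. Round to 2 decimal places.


Differences: [-2, 2, 3, 3, 3]
Squared errors: [4, 4, 9, 9, 9]
Sum of squared errors = 35
MSE = 35 / 5 = 7.00

7.00


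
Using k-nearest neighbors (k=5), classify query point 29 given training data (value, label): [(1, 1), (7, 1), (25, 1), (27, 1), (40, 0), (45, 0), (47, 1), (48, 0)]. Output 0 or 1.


Distances from query 29:
Point 27 (class 1): distance = 2
Point 25 (class 1): distance = 4
Point 40 (class 0): distance = 11
Point 45 (class 0): distance = 16
Point 47 (class 1): distance = 18
K=5 nearest neighbors: classes = [1, 1, 0, 0, 1]
Votes for class 1: 3 / 5
Majority vote => class 1

1


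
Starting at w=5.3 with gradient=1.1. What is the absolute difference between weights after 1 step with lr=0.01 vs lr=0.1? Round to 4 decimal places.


With lr=0.01: w_new = 5.3 - 0.01 * 1.1 = 5.289
With lr=0.1: w_new = 5.3 - 0.1 * 1.1 = 5.19
Absolute difference = |5.289 - 5.19|
= 0.0990

0.0990


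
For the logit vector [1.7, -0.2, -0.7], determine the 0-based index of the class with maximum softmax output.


Softmax is a monotonic transformation, so it preserves the argmax.
We need to find the index of the maximum logit.
Index 0: 1.7
Index 1: -0.2
Index 2: -0.7
Maximum logit = 1.7 at index 0

0


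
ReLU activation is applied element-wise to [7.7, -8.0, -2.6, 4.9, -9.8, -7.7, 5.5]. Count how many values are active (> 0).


ReLU(x) = max(0, x) for each element:
ReLU(7.7) = 7.7
ReLU(-8.0) = 0
ReLU(-2.6) = 0
ReLU(4.9) = 4.9
ReLU(-9.8) = 0
ReLU(-7.7) = 0
ReLU(5.5) = 5.5
Active neurons (>0): 3

3


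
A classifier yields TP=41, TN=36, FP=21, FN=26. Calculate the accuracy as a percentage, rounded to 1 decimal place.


Accuracy = (TP + TN) / (TP + TN + FP + FN) * 100
= (41 + 36) / (41 + 36 + 21 + 26)
= 77 / 124
= 0.621
= 62.1%

62.1


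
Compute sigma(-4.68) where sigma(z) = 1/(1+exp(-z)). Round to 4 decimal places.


sigmoid(z) = 1 / (1 + exp(-z))
exp(-(-4.68)) = exp(4.68) = 107.7701
1 + 107.7701 = 108.7701
1 / 108.7701 = 0.0092

0.0092


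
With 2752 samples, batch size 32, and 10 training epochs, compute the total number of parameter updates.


Iterations per epoch = 2752 / 32 = 86
Total updates = iterations_per_epoch * epochs
= 86 * 10
= 860

860


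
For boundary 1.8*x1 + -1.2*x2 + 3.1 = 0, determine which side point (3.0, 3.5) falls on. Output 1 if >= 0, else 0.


Compute 1.8 * 3.0 + -1.2 * 3.5 + 3.1
= 5.4 + -4.2 + 3.1
= 4.3
Since 4.3 >= 0, the point is on the positive side.

1


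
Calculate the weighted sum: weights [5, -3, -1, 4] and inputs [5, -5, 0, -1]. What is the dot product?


Element-wise products:
5 * 5 = 25
-3 * -5 = 15
-1 * 0 = 0
4 * -1 = -4
Sum = 25 + 15 + 0 + -4
= 36

36


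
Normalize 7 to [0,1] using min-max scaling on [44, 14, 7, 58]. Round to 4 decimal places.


Min = 7, Max = 58
Range = 58 - 7 = 51
Scaled = (x - min) / (max - min)
= (7 - 7) / 51
= 0 / 51
= 0.0000

0.0000


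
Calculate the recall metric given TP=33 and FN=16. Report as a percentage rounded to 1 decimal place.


Recall = TP / (TP + FN) * 100
= 33 / (33 + 16)
= 33 / 49
= 0.6735
= 67.3%

67.3


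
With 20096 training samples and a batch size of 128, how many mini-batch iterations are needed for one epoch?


Iterations per epoch = dataset_size / batch_size
= 20096 / 128
= 157

157


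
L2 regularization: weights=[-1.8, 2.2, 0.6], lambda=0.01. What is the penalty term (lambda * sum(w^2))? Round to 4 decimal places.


Squaring each weight:
(-1.8)^2 = 3.24
2.2^2 = 4.84
0.6^2 = 0.36
Sum of squares = 8.44
Penalty = 0.01 * 8.44 = 0.0844

0.0844


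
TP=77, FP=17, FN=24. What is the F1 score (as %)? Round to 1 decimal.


Precision = TP / (TP + FP) = 77 / 94 = 0.8191
Recall = TP / (TP + FN) = 77 / 101 = 0.7624
F1 = 2 * P * R / (P + R)
= 2 * 0.8191 * 0.7624 / (0.8191 + 0.7624)
= 1.249 / 1.5815
= 0.7897
As percentage: 79.0%

79.0


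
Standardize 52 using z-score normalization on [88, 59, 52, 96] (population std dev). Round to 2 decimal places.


Mean = (88 + 59 + 52 + 96) / 4 = 73.75
Variance = sum((x_i - mean)^2) / n = 347.1875
Std = sqrt(347.1875) = 18.633
Z = (x - mean) / std
= (52 - 73.75) / 18.633
= -21.75 / 18.633
= -1.17

-1.17


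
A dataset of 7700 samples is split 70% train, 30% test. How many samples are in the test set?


Train samples = 7700 * 70% = 5390
Test samples = 7700 - 5390
= 2310

2310


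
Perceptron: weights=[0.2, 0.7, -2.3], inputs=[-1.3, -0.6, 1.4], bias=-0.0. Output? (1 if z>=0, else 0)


z = w . x + b
= 0.2*-1.3 + 0.7*-0.6 + -2.3*1.4 + -0.0
= -0.26 + -0.42 + -3.22 + -0.0
= -3.9 + -0.0
= -3.9
Since z = -3.9 < 0, output = 0

0


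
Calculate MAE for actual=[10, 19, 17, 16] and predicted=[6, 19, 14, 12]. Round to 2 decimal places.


Absolute errors: [4, 0, 3, 4]
Sum of absolute errors = 11
MAE = 11 / 4 = 2.75

2.75


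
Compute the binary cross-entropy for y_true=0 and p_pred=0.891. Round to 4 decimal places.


For y=0: Loss = -log(1-p)
= -log(1 - 0.891)
= -log(0.109)
= -(-2.2164)
= 2.2164

2.2164


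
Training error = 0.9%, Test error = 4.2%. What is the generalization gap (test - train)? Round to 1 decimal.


Generalization gap = test_error - train_error
= 4.2 - 0.9
= 3.3%
A moderate gap.

3.3


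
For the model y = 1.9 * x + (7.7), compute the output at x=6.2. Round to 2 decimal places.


y = 1.9 * 6.2 + (7.7)
= 11.78 + (7.7)
= 19.48

19.48


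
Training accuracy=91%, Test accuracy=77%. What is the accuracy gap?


Gap = train_accuracy - test_accuracy
= 91 - 77
= 14%
This gap suggests the model is overfitting.

14


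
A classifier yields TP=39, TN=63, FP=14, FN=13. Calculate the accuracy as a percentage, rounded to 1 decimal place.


Accuracy = (TP + TN) / (TP + TN + FP + FN) * 100
= (39 + 63) / (39 + 63 + 14 + 13)
= 102 / 129
= 0.7907
= 79.1%

79.1


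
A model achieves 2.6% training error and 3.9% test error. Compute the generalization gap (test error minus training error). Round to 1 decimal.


Generalization gap = test_error - train_error
= 3.9 - 2.6
= 1.3%
A small gap suggests good generalization.

1.3


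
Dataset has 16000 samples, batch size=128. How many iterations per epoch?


Iterations per epoch = dataset_size / batch_size
= 16000 / 128
= 125

125


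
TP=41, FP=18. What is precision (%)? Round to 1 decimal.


Precision = TP / (TP + FP) * 100
= 41 / (41 + 18)
= 41 / 59
= 0.6949
= 69.5%

69.5


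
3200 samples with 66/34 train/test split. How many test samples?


Train samples = 3200 * 66% = 2112
Test samples = 3200 - 2112
= 1088

1088


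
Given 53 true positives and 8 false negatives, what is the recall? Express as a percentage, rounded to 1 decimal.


Recall = TP / (TP + FN) * 100
= 53 / (53 + 8)
= 53 / 61
= 0.8689
= 86.9%

86.9
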